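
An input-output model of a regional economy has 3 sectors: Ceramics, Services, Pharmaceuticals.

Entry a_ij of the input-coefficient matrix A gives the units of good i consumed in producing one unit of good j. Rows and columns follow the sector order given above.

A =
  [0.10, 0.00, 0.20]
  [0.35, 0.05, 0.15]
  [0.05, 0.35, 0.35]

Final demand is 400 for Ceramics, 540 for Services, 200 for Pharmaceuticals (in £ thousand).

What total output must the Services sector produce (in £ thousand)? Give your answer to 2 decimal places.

x_2 = 938.88

I − A =
  [   0.90     0.00    -0.20]
  [  -0.35     0.95    -0.15]
  [  -0.05    -0.35     0.65]
Cofactors of I−A, C_ij = (−1)^(i+j)·(minor ij) (rows/columns in the sector order above):
  C_11 = (0.95)(0.65) − (-0.15)(-0.35) = 0.5650
  C_12 = −[(-0.35)(0.65) − (-0.15)(-0.05)] = 0.2350
  C_13 = (-0.35)(-0.35) − (0.95)(-0.05) = 0.1700
  C_21 = −[(0.00)(0.65) − (-0.20)(-0.35)] = 0.0700
  C_22 = (0.90)(0.65) − (-0.20)(-0.05) = 0.5750
  C_23 = −[(0.90)(-0.35) − (0.00)(-0.05)] = 0.3150
  C_31 = (0.00)(-0.15) − (-0.20)(0.95) = 0.1900
  C_32 = −[(0.90)(-0.15) − (-0.20)(-0.35)] = 0.2050
  C_33 = (0.90)(0.95) − (0.00)(-0.35) = 0.8550
det(I−A) = Σ_j (I−A)_1j·C_1j = (0.90)(0.5650) + (0.00)(0.2350) + (-0.20)(0.1700) = 0.4745
adj(I−A) = Cᵀ =
  [ 0.5650   0.0700   0.1900]
  [ 0.2350   0.5750   0.2050]
  [ 0.1700   0.3150   0.8550]
(I − A)⁻¹ = adj(I−A) / det(I−A) ≈
  [   1.1907     0.1475     0.4004]
  [   0.4953     1.2118     0.4320]
  [   0.3583     0.6639     1.8019]
x = (I − A)⁻¹ d = adj(I−A)·d / det(I−A), with det(I−A) = 0.4745:
  x_1 = (0.5650·400 + 0.0700·540 + 0.1900·200) / 0.4745 = 301.80 / 0.4745 ≈ 636.04
  x_2 = (0.2350·400 + 0.5750·540 + 0.2050·200) / 0.4745 = 445.50 / 0.4745 ≈ 938.88
  x_3 = (0.1700·400 + 0.3150·540 + 0.8550·200) / 0.4745 = 409.10 / 0.4745 ≈ 862.17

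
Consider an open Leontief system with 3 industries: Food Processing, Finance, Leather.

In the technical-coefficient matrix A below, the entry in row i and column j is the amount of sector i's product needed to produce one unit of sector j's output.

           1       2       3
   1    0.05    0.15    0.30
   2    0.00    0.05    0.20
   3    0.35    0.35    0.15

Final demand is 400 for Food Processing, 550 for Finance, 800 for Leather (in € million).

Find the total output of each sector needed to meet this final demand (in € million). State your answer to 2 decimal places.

I − A =
  [   0.95    -0.15    -0.30]
  [   0.00     0.95    -0.20]
  [  -0.35    -0.35     0.85]
Cofactors of I−A, C_ij = (−1)^(i+j)·(minor ij) (rows/columns in the sector order above):
  C_11 = (0.95)(0.85) − (-0.20)(-0.35) = 0.7375
  C_12 = −[(0.00)(0.85) − (-0.20)(-0.35)] = 0.0700
  C_13 = (0.00)(-0.35) − (0.95)(-0.35) = 0.3325
  C_21 = −[(-0.15)(0.85) − (-0.30)(-0.35)] = 0.2325
  C_22 = (0.95)(0.85) − (-0.30)(-0.35) = 0.7025
  C_23 = −[(0.95)(-0.35) − (-0.15)(-0.35)] = 0.3850
  C_31 = (-0.15)(-0.20) − (-0.30)(0.95) = 0.3150
  C_32 = −[(0.95)(-0.20) − (-0.30)(0.00)] = 0.1900
  C_33 = (0.95)(0.95) − (-0.15)(0.00) = 0.9025
det(I−A) = Σ_j (I−A)_1j·C_1j = (0.95)(0.7375) + (-0.15)(0.0700) + (-0.30)(0.3325) = 0.590375
adj(I−A) = Cᵀ =
  [ 0.7375   0.2325   0.3150]
  [ 0.0700   0.7025   0.1900]
  [ 0.3325   0.3850   0.9025]
(I − A)⁻¹ = adj(I−A) / det(I−A) ≈
  [   1.2492     0.3938     0.5336]
  [   0.1186     1.1899     0.3218]
  [   0.5632     0.6521     1.5287]
x = (I − A)⁻¹ d = adj(I−A)·d / det(I−A), with det(I−A) = 0.590375:
  x_1 = (0.7375·400 + 0.2325·550 + 0.3150·800) / 0.590375 = 674.875 / 0.590375 ≈ 1143.13
  x_2 = (0.0700·400 + 0.7025·550 + 0.1900·800) / 0.590375 = 566.375 / 0.590375 ≈ 959.35
  x_3 = (0.3325·400 + 0.3850·550 + 0.9025·800) / 0.590375 = 1066.75 / 0.590375 ≈ 1806.90

x_1 = 1143.13, x_2 = 959.35, x_3 = 1806.90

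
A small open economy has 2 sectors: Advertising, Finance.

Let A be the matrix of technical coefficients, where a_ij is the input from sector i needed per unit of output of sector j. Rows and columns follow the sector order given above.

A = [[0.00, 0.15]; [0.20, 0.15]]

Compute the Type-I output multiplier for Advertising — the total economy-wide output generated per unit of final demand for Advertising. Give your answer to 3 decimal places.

m_1 = 1.280

I − A =
  [   1.00    -0.15]
  [  -0.20     0.85]
det(I−A) = (1.00)(0.85) − (-0.15)(-0.20) = 0.8200
adj(I−A) = [[0.85, 0.15], [0.20, 1.00]]
(I − A)⁻¹ = adj(I−A) / det(I−A) ≈
  [   1.0366     0.1829]
  [   0.2439     1.2195]
The output multiplier for sector j is the column-j sum of the Leontief inverse (I − A)⁻¹ = adj(I−A) / det(I−A).
Column 1 of adj(I−A): (0.85, 0.20); det(I−A) = 0.8200.
m_1 = (0.85 + 0.20) / 0.8200 = 1.05 / 0.8200 ≈ 1.280.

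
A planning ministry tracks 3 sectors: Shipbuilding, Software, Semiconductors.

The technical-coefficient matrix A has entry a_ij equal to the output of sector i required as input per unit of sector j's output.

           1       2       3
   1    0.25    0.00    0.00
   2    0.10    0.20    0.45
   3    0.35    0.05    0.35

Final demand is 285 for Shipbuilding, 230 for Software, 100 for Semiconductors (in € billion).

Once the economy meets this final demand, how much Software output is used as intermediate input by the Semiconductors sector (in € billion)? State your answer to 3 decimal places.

z_23 = 180.724

I − A =
  [   0.75     0.00     0.00]
  [  -0.10     0.80    -0.45]
  [  -0.35    -0.05     0.65]
Cofactors of I−A, C_ij = (−1)^(i+j)·(minor ij) (rows/columns in the sector order above):
  C_11 = (0.80)(0.65) − (-0.45)(-0.05) = 0.4975
  C_12 = −[(-0.10)(0.65) − (-0.45)(-0.35)] = 0.2225
  C_13 = (-0.10)(-0.05) − (0.80)(-0.35) = 0.2850
  C_21 = −[(0.00)(0.65) − (0.00)(-0.05)] = 0.0000
  C_22 = (0.75)(0.65) − (0.00)(-0.35) = 0.4875
  C_23 = −[(0.75)(-0.05) − (0.00)(-0.35)] = 0.0375
  C_31 = (0.00)(-0.45) − (0.00)(0.80) = 0.0000
  C_32 = −[(0.75)(-0.45) − (0.00)(-0.10)] = 0.3375
  C_33 = (0.75)(0.80) − (0.00)(-0.10) = 0.6000
det(I−A) = Σ_j (I−A)_1j·C_1j = (0.75)(0.4975) + (0.00)(0.2225) + (0.00)(0.2850) = 0.373125
adj(I−A) = Cᵀ =
  [ 0.4975   0.0000   0.0000]
  [ 0.2225   0.4875   0.3375]
  [ 0.2850   0.0375   0.6000]
(I − A)⁻¹ = adj(I−A) / det(I−A) ≈
  [   1.3333     0.0000     0.0000]
  [   0.5963     1.3065     0.9045]
  [   0.7638     0.1005     1.6080]
First solve x = (I − A)⁻¹ d = adj(I−A)·d / det(I−A); in particular x_3 = (0.2850·285 + 0.0375·230 + 0.6000·100) / 0.373125 = 149.85 / 0.373125 ≈ 401.60804.
Intermediate flow from 2 to 3: z_23 = a_23 · x_3 = 0.45 × 149.85 / 0.373125 = 67.4325 / 0.373125 ≈ 180.724.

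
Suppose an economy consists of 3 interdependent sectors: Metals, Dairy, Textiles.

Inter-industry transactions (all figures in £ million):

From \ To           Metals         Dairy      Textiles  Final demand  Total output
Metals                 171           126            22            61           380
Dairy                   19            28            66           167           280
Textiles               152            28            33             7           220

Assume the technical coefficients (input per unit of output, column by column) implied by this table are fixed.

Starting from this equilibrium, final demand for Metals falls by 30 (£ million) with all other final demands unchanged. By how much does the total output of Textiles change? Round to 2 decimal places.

Technical coefficients a_ij = z_ij / X_j:
  a_MM = 171/380 = 0.45, a_DM = 19/380 = 0.05, a_TM = 152/380 = 0.40
  a_MD = 126/280 = 0.45, a_DD = 28/280 = 0.10, a_TD = 28/280 = 0.10
  a_MT = 22/220 = 0.10, a_DT = 66/220 = 0.30, a_TT = 33/220 = 0.15
I − A =
  [   0.55    -0.45    -0.10]
  [  -0.05     0.90    -0.30]
  [  -0.40    -0.10     0.85]
Cofactors of I−A, C_ij = (−1)^(i+j)·(minor ij) (rows/columns in the sector order above):
  C_11 = (0.90)(0.85) − (-0.30)(-0.10) = 0.7350
  C_12 = −[(-0.05)(0.85) − (-0.30)(-0.40)] = 0.1625
  C_13 = (-0.05)(-0.10) − (0.90)(-0.40) = 0.3650
  C_21 = −[(-0.45)(0.85) − (-0.10)(-0.10)] = 0.3925
  C_22 = (0.55)(0.85) − (-0.10)(-0.40) = 0.4275
  C_23 = −[(0.55)(-0.10) − (-0.45)(-0.40)] = 0.2350
  C_31 = (-0.45)(-0.30) − (-0.10)(0.90) = 0.2250
  C_32 = −[(0.55)(-0.30) − (-0.10)(-0.05)] = 0.1700
  C_33 = (0.55)(0.90) − (-0.45)(-0.05) = 0.4725
det(I−A) = Σ_j (I−A)_1j·C_1j = (0.55)(0.7350) + (-0.45)(0.1625) + (-0.10)(0.3650) = 0.294625
adj(I−A) = Cᵀ =
  [ 0.7350   0.3925   0.2250]
  [ 0.1625   0.4275   0.1700]
  [ 0.3650   0.2350   0.4725]
(I − A)⁻¹ = adj(I−A) / det(I−A) ≈
  [   2.4947     1.3322     0.7637]
  [   0.5515     1.4510     0.5770]
  [   1.2389     0.7976     1.6037]
Δx = (I − A)⁻¹ Δd with Δd having -30 in the Metals component and 0 elsewhere.
So Δx_T = L_TM · (-30), where L_TM = adj(I−A)_TM / det(I−A) = 0.3650 / 0.294625.
Δx_T = 0.3650 × (-30) / 0.294625 = -10.95 / 0.294625 ≈ -37.17.

Δx_T = -37.17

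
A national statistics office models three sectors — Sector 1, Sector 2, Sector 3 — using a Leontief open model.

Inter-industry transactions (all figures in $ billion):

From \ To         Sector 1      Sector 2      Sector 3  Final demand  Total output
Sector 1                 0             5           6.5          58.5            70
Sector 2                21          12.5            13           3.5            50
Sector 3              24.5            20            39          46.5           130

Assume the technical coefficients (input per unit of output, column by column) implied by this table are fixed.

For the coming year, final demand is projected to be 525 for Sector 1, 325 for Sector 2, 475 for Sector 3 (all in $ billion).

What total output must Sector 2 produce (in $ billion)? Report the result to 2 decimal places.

x_2 = 917.73

Technical coefficients a_ij = z_ij / X_j:
  a_11 = 0/70 = 0.00, a_21 = 21/70 = 0.30, a_31 = 24.5/70 = 0.35
  a_12 = 5/50 = 0.10, a_22 = 12.5/50 = 0.25, a_32 = 20/50 = 0.40
  a_13 = 6.5/130 = 0.05, a_23 = 13/130 = 0.10, a_33 = 39/130 = 0.30
I − A =
  [   1.00    -0.10    -0.05]
  [  -0.30     0.75    -0.10]
  [  -0.35    -0.40     0.70]
Cofactors of I−A, C_ij = (−1)^(i+j)·(minor ij) (rows/columns in the sector order above):
  C_11 = (0.75)(0.70) − (-0.10)(-0.40) = 0.4850
  C_12 = −[(-0.30)(0.70) − (-0.10)(-0.35)] = 0.2450
  C_13 = (-0.30)(-0.40) − (0.75)(-0.35) = 0.3825
  C_21 = −[(-0.10)(0.70) − (-0.05)(-0.40)] = 0.0900
  C_22 = (1.00)(0.70) − (-0.05)(-0.35) = 0.6825
  C_23 = −[(1.00)(-0.40) − (-0.10)(-0.35)] = 0.4350
  C_31 = (-0.10)(-0.10) − (-0.05)(0.75) = 0.0475
  C_32 = −[(1.00)(-0.10) − (-0.05)(-0.30)] = 0.1150
  C_33 = (1.00)(0.75) − (-0.10)(-0.30) = 0.7200
det(I−A) = Σ_j (I−A)_1j·C_1j = (1.00)(0.4850) + (-0.10)(0.2450) + (-0.05)(0.3825) = 0.441375
adj(I−A) = Cᵀ =
  [ 0.4850   0.0900   0.0475]
  [ 0.2450   0.6825   0.1150]
  [ 0.3825   0.4350   0.7200]
(I − A)⁻¹ = adj(I−A) / det(I−A) ≈
  [   1.0988     0.2039     0.1076]
  [   0.5551     1.5463     0.2605]
  [   0.8666     0.9856     1.6313]
x = (I − A)⁻¹ d = adj(I−A)·d / det(I−A), with det(I−A) = 0.441375:
  x_1 = (0.4850·525 + 0.0900·325 + 0.0475·475) / 0.441375 = 306.4375 / 0.441375 ≈ 694.28
  x_2 = (0.2450·525 + 0.6825·325 + 0.1150·475) / 0.441375 = 405.0625 / 0.441375 ≈ 917.73
  x_3 = (0.3825·525 + 0.4350·325 + 0.7200·475) / 0.441375 = 684.1875 / 0.441375 ≈ 1550.13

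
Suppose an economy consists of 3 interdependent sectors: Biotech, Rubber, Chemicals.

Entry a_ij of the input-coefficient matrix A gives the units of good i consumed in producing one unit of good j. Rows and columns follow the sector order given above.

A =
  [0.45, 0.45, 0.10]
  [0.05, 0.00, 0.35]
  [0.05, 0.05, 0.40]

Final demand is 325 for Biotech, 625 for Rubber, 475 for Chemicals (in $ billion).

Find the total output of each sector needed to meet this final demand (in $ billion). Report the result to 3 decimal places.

I − A =
  [   0.55    -0.45    -0.10]
  [  -0.05     1.00    -0.35]
  [  -0.05    -0.05     0.60]
Cofactors of I−A, C_ij = (−1)^(i+j)·(minor ij) (rows/columns in the sector order above):
  C_11 = (1.00)(0.60) − (-0.35)(-0.05) = 0.5825
  C_12 = −[(-0.05)(0.60) − (-0.35)(-0.05)] = 0.0475
  C_13 = (-0.05)(-0.05) − (1.00)(-0.05) = 0.0525
  C_21 = −[(-0.45)(0.60) − (-0.10)(-0.05)] = 0.2750
  C_22 = (0.55)(0.60) − (-0.10)(-0.05) = 0.3250
  C_23 = −[(0.55)(-0.05) − (-0.45)(-0.05)] = 0.0500
  C_31 = (-0.45)(-0.35) − (-0.10)(1.00) = 0.2575
  C_32 = −[(0.55)(-0.35) − (-0.10)(-0.05)] = 0.1975
  C_33 = (0.55)(1.00) − (-0.45)(-0.05) = 0.5275
det(I−A) = Σ_j (I−A)_1j·C_1j = (0.55)(0.5825) + (-0.45)(0.0475) + (-0.10)(0.0525) = 0.29375
adj(I−A) = Cᵀ =
  [ 0.5825   0.2750   0.2575]
  [ 0.0475   0.3250   0.1975]
  [ 0.0525   0.0500   0.5275]
(I − A)⁻¹ = adj(I−A) / det(I−A) ≈
  [   1.9830     0.9362     0.8766]
  [   0.1617     1.1064     0.6723]
  [   0.1787     0.1702     1.7957]
x = (I − A)⁻¹ d = adj(I−A)·d / det(I−A), with det(I−A) = 0.29375:
  x_B = (0.5825·325 + 0.2750·625 + 0.2575·475) / 0.29375 = 483.50 / 0.29375 ≈ 1645.957
  x_R = (0.0475·325 + 0.3250·625 + 0.1975·475) / 0.29375 = 312.375 / 0.29375 ≈ 1063.404
  x_C = (0.0525·325 + 0.0500·625 + 0.5275·475) / 0.29375 = 298.875 / 0.29375 ≈ 1017.447

x_B = 1645.957, x_R = 1063.404, x_C = 1017.447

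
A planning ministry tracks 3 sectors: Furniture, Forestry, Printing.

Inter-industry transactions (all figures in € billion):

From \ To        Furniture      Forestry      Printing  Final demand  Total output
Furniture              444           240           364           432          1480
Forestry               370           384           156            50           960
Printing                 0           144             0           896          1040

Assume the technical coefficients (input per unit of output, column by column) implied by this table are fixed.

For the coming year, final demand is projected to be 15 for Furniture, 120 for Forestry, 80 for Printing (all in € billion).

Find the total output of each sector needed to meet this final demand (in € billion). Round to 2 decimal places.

x_1 = 197.07, x_2 = 313.88, x_3 = 127.08

Technical coefficients a_ij = z_ij / X_j:
  a_11 = 444/1480 = 0.30, a_21 = 370/1480 = 0.25, a_31 = 0/1480 = 0.00
  a_12 = 240/960 = 0.25, a_22 = 384/960 = 0.40, a_32 = 144/960 = 0.15
  a_13 = 364/1040 = 0.35, a_23 = 156/1040 = 0.15, a_33 = 0/1040 = 0.00
I − A =
  [   0.70    -0.25    -0.35]
  [  -0.25     0.60    -0.15]
  [   0.00    -0.15     1.00]
Cofactors of I−A, C_ij = (−1)^(i+j)·(minor ij) (rows/columns in the sector order above):
  C_11 = (0.60)(1.00) − (-0.15)(-0.15) = 0.5775
  C_12 = −[(-0.25)(1.00) − (-0.15)(0.00)] = 0.2500
  C_13 = (-0.25)(-0.15) − (0.60)(0.00) = 0.0375
  C_21 = −[(-0.25)(1.00) − (-0.35)(-0.15)] = 0.3025
  C_22 = (0.70)(1.00) − (-0.35)(0.00) = 0.7000
  C_23 = −[(0.70)(-0.15) − (-0.25)(0.00)] = 0.1050
  C_31 = (-0.25)(-0.15) − (-0.35)(0.60) = 0.2475
  C_32 = −[(0.70)(-0.15) − (-0.35)(-0.25)] = 0.1925
  C_33 = (0.70)(0.60) − (-0.25)(-0.25) = 0.3575
det(I−A) = Σ_j (I−A)_1j·C_1j = (0.70)(0.5775) + (-0.25)(0.2500) + (-0.35)(0.0375) = 0.328625
adj(I−A) = Cᵀ =
  [ 0.5775   0.3025   0.2475]
  [ 0.2500   0.7000   0.1925]
  [ 0.0375   0.1050   0.3575]
(I − A)⁻¹ = adj(I−A) / det(I−A) ≈
  [   1.7573     0.9205     0.7531]
  [   0.7607     2.1301     0.5858]
  [   0.1141     0.3195     1.0879]
x = (I − A)⁻¹ d = adj(I−A)·d / det(I−A), with det(I−A) = 0.328625:
  x_1 = (0.5775·15 + 0.3025·120 + 0.2475·80) / 0.328625 = 64.7625 / 0.328625 ≈ 197.07
  x_2 = (0.2500·15 + 0.7000·120 + 0.1925·80) / 0.328625 = 103.15 / 0.328625 ≈ 313.88
  x_3 = (0.0375·15 + 0.1050·120 + 0.3575·80) / 0.328625 = 41.7625 / 0.328625 ≈ 127.08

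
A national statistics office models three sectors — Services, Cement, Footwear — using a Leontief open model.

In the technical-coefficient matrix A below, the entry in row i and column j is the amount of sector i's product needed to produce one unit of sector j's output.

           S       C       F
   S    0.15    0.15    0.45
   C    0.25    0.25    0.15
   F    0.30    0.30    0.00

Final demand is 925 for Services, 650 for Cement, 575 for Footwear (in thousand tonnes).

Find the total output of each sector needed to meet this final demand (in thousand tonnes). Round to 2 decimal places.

x_S = 2486.61, x_C = 2084.82, x_F = 1946.43

I − A =
  [   0.85    -0.15    -0.45]
  [  -0.25     0.75    -0.15]
  [  -0.30    -0.30     1.00]
Cofactors of I−A, C_ij = (−1)^(i+j)·(minor ij) (rows/columns in the sector order above):
  C_11 = (0.75)(1.00) − (-0.15)(-0.30) = 0.7050
  C_12 = −[(-0.25)(1.00) − (-0.15)(-0.30)] = 0.2950
  C_13 = (-0.25)(-0.30) − (0.75)(-0.30) = 0.3000
  C_21 = −[(-0.15)(1.00) − (-0.45)(-0.30)] = 0.2850
  C_22 = (0.85)(1.00) − (-0.45)(-0.30) = 0.7150
  C_23 = −[(0.85)(-0.30) − (-0.15)(-0.30)] = 0.3000
  C_31 = (-0.15)(-0.15) − (-0.45)(0.75) = 0.3600
  C_32 = −[(0.85)(-0.15) − (-0.45)(-0.25)] = 0.2400
  C_33 = (0.85)(0.75) − (-0.15)(-0.25) = 0.6000
det(I−A) = Σ_j (I−A)_1j·C_1j = (0.85)(0.7050) + (-0.15)(0.2950) + (-0.45)(0.3000) = 0.4200
adj(I−A) = Cᵀ =
  [ 0.7050   0.2850   0.3600]
  [ 0.2950   0.7150   0.2400]
  [ 0.3000   0.3000   0.6000]
(I − A)⁻¹ = adj(I−A) / det(I−A) ≈
  [   1.6786     0.6786     0.8571]
  [   0.7024     1.7024     0.5714]
  [   0.7143     0.7143     1.4286]
x = (I − A)⁻¹ d = adj(I−A)·d / det(I−A), with det(I−A) = 0.4200:
  x_S = (0.7050·925 + 0.2850·650 + 0.3600·575) / 0.4200 = 1044.375 / 0.4200 ≈ 2486.61
  x_C = (0.2950·925 + 0.7150·650 + 0.2400·575) / 0.4200 = 875.625 / 0.4200 ≈ 2084.82
  x_F = (0.3000·925 + 0.3000·650 + 0.6000·575) / 0.4200 = 817.50 / 0.4200 ≈ 1946.43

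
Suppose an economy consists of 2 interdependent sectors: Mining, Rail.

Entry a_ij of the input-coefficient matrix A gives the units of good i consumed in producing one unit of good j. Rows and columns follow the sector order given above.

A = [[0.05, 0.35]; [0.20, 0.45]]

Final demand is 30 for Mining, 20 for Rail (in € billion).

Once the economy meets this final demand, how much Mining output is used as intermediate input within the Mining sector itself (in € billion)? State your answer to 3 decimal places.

I − A =
  [   0.95    -0.35]
  [  -0.20     0.55]
det(I−A) = (0.95)(0.55) − (-0.35)(-0.20) = 0.4525
adj(I−A) = [[0.55, 0.35], [0.20, 0.95]]
(I − A)⁻¹ = adj(I−A) / det(I−A) ≈
  [   1.2155     0.7735]
  [   0.4420     2.0994]
First solve x = (I − A)⁻¹ d = adj(I−A)·d / det(I−A); in particular x_M = (0.55·30 + 0.35·20) / 0.4525 = 23.50 / 0.4525 ≈ 51.93370.
Intermediate flow from M to M: z_MM = a_MM · x_M = 0.05 × 23.50 / 0.4525 = 1.175 / 0.4525 ≈ 2.597.

z_MM = 2.597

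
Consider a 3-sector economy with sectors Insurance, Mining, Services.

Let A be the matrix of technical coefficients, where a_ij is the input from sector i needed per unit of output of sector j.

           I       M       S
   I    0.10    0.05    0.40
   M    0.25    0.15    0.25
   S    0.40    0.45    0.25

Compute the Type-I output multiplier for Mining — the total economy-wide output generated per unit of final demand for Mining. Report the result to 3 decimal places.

I − A =
  [   0.90    -0.05    -0.40]
  [  -0.25     0.85    -0.25]
  [  -0.40    -0.45     0.75]
Cofactors of I−A, C_ij = (−1)^(i+j)·(minor ij) (rows/columns in the sector order above):
  C_11 = (0.85)(0.75) − (-0.25)(-0.45) = 0.5250
  C_12 = −[(-0.25)(0.75) − (-0.25)(-0.40)] = 0.2875
  C_13 = (-0.25)(-0.45) − (0.85)(-0.40) = 0.4525
  C_21 = −[(-0.05)(0.75) − (-0.40)(-0.45)] = 0.2175
  C_22 = (0.90)(0.75) − (-0.40)(-0.40) = 0.5150
  C_23 = −[(0.90)(-0.45) − (-0.05)(-0.40)] = 0.4250
  C_31 = (-0.05)(-0.25) − (-0.40)(0.85) = 0.3525
  C_32 = −[(0.90)(-0.25) − (-0.40)(-0.25)] = 0.3250
  C_33 = (0.90)(0.85) − (-0.05)(-0.25) = 0.7525
det(I−A) = Σ_j (I−A)_1j·C_1j = (0.90)(0.5250) + (-0.05)(0.2875) + (-0.40)(0.4525) = 0.277125
adj(I−A) = Cᵀ =
  [ 0.5250   0.2175   0.3525]
  [ 0.2875   0.5150   0.3250]
  [ 0.4525   0.4250   0.7525]
(I − A)⁻¹ = adj(I−A) / det(I−A) ≈
  [   1.8945     0.7848     1.2720]
  [   1.0374     1.8584     1.1728]
  [   1.6328     1.5336     2.7154]
The output multiplier for sector j is the column-j sum of the Leontief inverse (I − A)⁻¹ = adj(I−A) / det(I−A).
Column M of adj(I−A): (0.2175, 0.5150, 0.4250); det(I−A) = 0.277125.
m_M = (0.2175 + 0.5150 + 0.4250) / 0.277125 = 1.1575 / 0.277125 ≈ 4.177.

m_M = 4.177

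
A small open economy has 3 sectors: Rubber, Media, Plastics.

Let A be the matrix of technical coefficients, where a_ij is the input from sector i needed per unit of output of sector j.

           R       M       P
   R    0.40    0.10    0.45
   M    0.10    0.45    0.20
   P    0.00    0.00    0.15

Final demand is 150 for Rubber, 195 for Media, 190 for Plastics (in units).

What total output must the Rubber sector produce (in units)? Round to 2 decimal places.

x_R = 505.61

I − A =
  [   0.60    -0.10    -0.45]
  [  -0.10     0.55    -0.20]
  [   0.00     0.00     0.85]
Cofactors of I−A, C_ij = (−1)^(i+j)·(minor ij) (rows/columns in the sector order above):
  C_11 = (0.55)(0.85) − (-0.20)(0.00) = 0.4675
  C_12 = −[(-0.10)(0.85) − (-0.20)(0.00)] = 0.0850
  C_13 = (-0.10)(0.00) − (0.55)(0.00) = 0.0000
  C_21 = −[(-0.10)(0.85) − (-0.45)(0.00)] = 0.0850
  C_22 = (0.60)(0.85) − (-0.45)(0.00) = 0.5100
  C_23 = −[(0.60)(0.00) − (-0.10)(0.00)] = 0.0000
  C_31 = (-0.10)(-0.20) − (-0.45)(0.55) = 0.2675
  C_32 = −[(0.60)(-0.20) − (-0.45)(-0.10)] = 0.1650
  C_33 = (0.60)(0.55) − (-0.10)(-0.10) = 0.3200
det(I−A) = Σ_j (I−A)_1j·C_1j = (0.60)(0.4675) + (-0.10)(0.0850) + (-0.45)(0.0000) = 0.2720
adj(I−A) = Cᵀ =
  [ 0.4675   0.0850   0.2675]
  [ 0.0850   0.5100   0.1650]
  [ 0.0000   0.0000   0.3200]
(I − A)⁻¹ = adj(I−A) / det(I−A) ≈
  [   1.7188     0.3125     0.9835]
  [   0.3125     1.8750     0.6066]
  [   0.0000     0.0000     1.1765]
x = (I − A)⁻¹ d = adj(I−A)·d / det(I−A), with det(I−A) = 0.2720:
  x_R = (0.4675·150 + 0.0850·195 + 0.2675·190) / 0.2720 = 137.525 / 0.2720 ≈ 505.61
  x_M = (0.0850·150 + 0.5100·195 + 0.1650·190) / 0.2720 = 143.55 / 0.2720 ≈ 527.76
  x_P = (0.0000·150 + 0.0000·195 + 0.3200·190) / 0.2720 = 60.80 / 0.2720 ≈ 223.53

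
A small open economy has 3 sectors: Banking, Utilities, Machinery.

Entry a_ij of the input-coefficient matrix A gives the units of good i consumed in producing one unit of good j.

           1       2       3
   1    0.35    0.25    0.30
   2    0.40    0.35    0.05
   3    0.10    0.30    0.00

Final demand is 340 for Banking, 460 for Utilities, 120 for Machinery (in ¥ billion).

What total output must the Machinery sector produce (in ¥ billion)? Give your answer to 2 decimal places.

x_3 = 792.19

I − A =
  [   0.65    -0.25    -0.30]
  [  -0.40     0.65    -0.05]
  [  -0.10    -0.30     1.00]
Cofactors of I−A, C_ij = (−1)^(i+j)·(minor ij) (rows/columns in the sector order above):
  C_11 = (0.65)(1.00) − (-0.05)(-0.30) = 0.6350
  C_12 = −[(-0.40)(1.00) − (-0.05)(-0.10)] = 0.4050
  C_13 = (-0.40)(-0.30) − (0.65)(-0.10) = 0.1850
  C_21 = −[(-0.25)(1.00) − (-0.30)(-0.30)] = 0.3400
  C_22 = (0.65)(1.00) − (-0.30)(-0.10) = 0.6200
  C_23 = −[(0.65)(-0.30) − (-0.25)(-0.10)] = 0.2200
  C_31 = (-0.25)(-0.05) − (-0.30)(0.65) = 0.2075
  C_32 = −[(0.65)(-0.05) − (-0.30)(-0.40)] = 0.1525
  C_33 = (0.65)(0.65) − (-0.25)(-0.40) = 0.3225
det(I−A) = Σ_j (I−A)_1j·C_1j = (0.65)(0.6350) + (-0.25)(0.4050) + (-0.30)(0.1850) = 0.2560
adj(I−A) = Cᵀ =
  [ 0.6350   0.3400   0.2075]
  [ 0.4050   0.6200   0.1525]
  [ 0.1850   0.2200   0.3225]
(I − A)⁻¹ = adj(I−A) / det(I−A) ≈
  [   2.4805     1.3281     0.8105]
  [   1.5820     2.4219     0.5957]
  [   0.7227     0.8594     1.2598]
x = (I − A)⁻¹ d = adj(I−A)·d / det(I−A), with det(I−A) = 0.2560:
  x_1 = (0.6350·340 + 0.3400·460 + 0.2075·120) / 0.2560 = 397.20 / 0.2560 ≈ 1551.56
  x_2 = (0.4050·340 + 0.6200·460 + 0.1525·120) / 0.2560 = 441.20 / 0.2560 ≈ 1723.44
  x_3 = (0.1850·340 + 0.2200·460 + 0.3225·120) / 0.2560 = 202.80 / 0.2560 ≈ 792.19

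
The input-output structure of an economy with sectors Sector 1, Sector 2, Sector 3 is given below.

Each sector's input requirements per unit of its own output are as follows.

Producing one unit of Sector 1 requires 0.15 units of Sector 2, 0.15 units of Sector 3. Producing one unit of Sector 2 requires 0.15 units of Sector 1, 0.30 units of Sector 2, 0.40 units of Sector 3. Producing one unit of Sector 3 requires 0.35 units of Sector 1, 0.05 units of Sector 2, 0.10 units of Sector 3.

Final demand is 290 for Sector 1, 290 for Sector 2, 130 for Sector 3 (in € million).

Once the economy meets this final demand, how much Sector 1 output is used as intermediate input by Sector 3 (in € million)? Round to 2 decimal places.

I − A =
  [   1.00    -0.15    -0.35]
  [  -0.15     0.70    -0.05]
  [  -0.15    -0.40     0.90]
Cofactors of I−A, C_ij = (−1)^(i+j)·(minor ij) (rows/columns in the sector order above):
  C_11 = (0.70)(0.90) − (-0.05)(-0.40) = 0.6100
  C_12 = −[(-0.15)(0.90) − (-0.05)(-0.15)] = 0.1425
  C_13 = (-0.15)(-0.40) − (0.70)(-0.15) = 0.1650
  C_21 = −[(-0.15)(0.90) − (-0.35)(-0.40)] = 0.2750
  C_22 = (1.00)(0.90) − (-0.35)(-0.15) = 0.8475
  C_23 = −[(1.00)(-0.40) − (-0.15)(-0.15)] = 0.4225
  C_31 = (-0.15)(-0.05) − (-0.35)(0.70) = 0.2525
  C_32 = −[(1.00)(-0.05) − (-0.35)(-0.15)] = 0.1025
  C_33 = (1.00)(0.70) − (-0.15)(-0.15) = 0.6775
det(I−A) = Σ_j (I−A)_1j·C_1j = (1.00)(0.6100) + (-0.15)(0.1425) + (-0.35)(0.1650) = 0.530875
adj(I−A) = Cᵀ =
  [ 0.6100   0.2750   0.2525]
  [ 0.1425   0.8475   0.1025]
  [ 0.1650   0.4225   0.6775]
(I − A)⁻¹ = adj(I−A) / det(I−A) ≈
  [   1.1490     0.5180     0.4756]
  [   0.2684     1.5964     0.1931]
  [   0.3108     0.7959     1.2762]
First solve x = (I − A)⁻¹ d = adj(I−A)·d / det(I−A); in particular x_3 = (0.1650·290 + 0.4225·290 + 0.6775·130) / 0.530875 = 258.45 / 0.530875 ≈ 486.8378.
Intermediate flow from 1 to 3: z_13 = a_13 · x_3 = 0.35 × 258.45 / 0.530875 = 90.4575 / 0.530875 ≈ 170.39.

z_13 = 170.39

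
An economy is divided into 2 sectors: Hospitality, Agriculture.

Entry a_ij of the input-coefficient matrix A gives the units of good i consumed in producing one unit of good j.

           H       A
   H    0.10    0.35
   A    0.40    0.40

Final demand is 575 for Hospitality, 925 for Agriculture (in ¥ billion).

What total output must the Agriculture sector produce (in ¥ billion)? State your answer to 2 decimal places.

I − A =
  [   0.90    -0.35]
  [  -0.40     0.60]
det(I−A) = (0.90)(0.60) − (-0.35)(-0.40) = 0.4000
adj(I−A) = [[0.60, 0.35], [0.40, 0.90]]
(I − A)⁻¹ = adj(I−A) / det(I−A) ≈
  [   1.5000     0.8750]
  [   1.0000     2.2500]
x = (I − A)⁻¹ d = adj(I−A)·d / det(I−A), with det(I−A) = 0.4000:
  x_H = (0.60·575 + 0.35·925) / 0.4000 = 668.75 / 0.4000 ≈ 1671.88
  x_A = (0.40·575 + 0.90·925) / 0.4000 = 1062.50 / 0.4000 = 2656.25

x_A = 2656.25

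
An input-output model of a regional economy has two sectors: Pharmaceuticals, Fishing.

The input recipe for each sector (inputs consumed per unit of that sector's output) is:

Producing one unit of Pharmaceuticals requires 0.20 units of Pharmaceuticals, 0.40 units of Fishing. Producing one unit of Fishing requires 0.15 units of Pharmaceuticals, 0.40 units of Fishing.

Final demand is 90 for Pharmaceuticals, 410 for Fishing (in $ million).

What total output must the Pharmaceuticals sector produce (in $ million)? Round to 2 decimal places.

I − A =
  [   0.80    -0.15]
  [  -0.40     0.60]
det(I−A) = (0.80)(0.60) − (-0.15)(-0.40) = 0.4200
adj(I−A) = [[0.60, 0.15], [0.40, 0.80]]
(I − A)⁻¹ = adj(I−A) / det(I−A) ≈
  [   1.4286     0.3571]
  [   0.9524     1.9048]
x = (I − A)⁻¹ d = adj(I−A)·d / det(I−A), with det(I−A) = 0.4200:
  x_P = (0.60·90 + 0.15·410) / 0.4200 = 115.50 / 0.4200 = 275.00
  x_F = (0.40·90 + 0.80·410) / 0.4200 = 364.00 / 0.4200 ≈ 866.67

x_P = 275.00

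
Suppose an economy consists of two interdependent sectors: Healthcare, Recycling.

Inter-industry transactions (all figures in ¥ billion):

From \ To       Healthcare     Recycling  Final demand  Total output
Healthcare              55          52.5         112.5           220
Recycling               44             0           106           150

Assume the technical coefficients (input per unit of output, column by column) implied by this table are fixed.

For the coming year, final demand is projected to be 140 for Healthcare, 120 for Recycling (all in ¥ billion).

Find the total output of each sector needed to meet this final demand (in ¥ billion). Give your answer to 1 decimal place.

x_H = 267.6, x_R = 173.5

Technical coefficients a_ij = z_ij / X_j:
  a_HH = 55/220 = 0.25, a_RH = 44/220 = 0.20
  a_HR = 52.5/150 = 0.35, a_RR = 0/150 = 0.00
I − A =
  [   0.75    -0.35]
  [  -0.20     1.00]
det(I−A) = (0.75)(1.00) − (-0.35)(-0.20) = 0.6800
adj(I−A) = [[1.00, 0.35], [0.20, 0.75]]
(I − A)⁻¹ = adj(I−A) / det(I−A) ≈
  [   1.4706     0.5147]
  [   0.2941     1.1029]
x = (I − A)⁻¹ d = adj(I−A)·d / det(I−A), with det(I−A) = 0.6800:
  x_H = (1.00·140 + 0.35·120) / 0.6800 = 182.00 / 0.6800 ≈ 267.6
  x_R = (0.20·140 + 0.75·120) / 0.6800 = 118.00 / 0.6800 ≈ 173.5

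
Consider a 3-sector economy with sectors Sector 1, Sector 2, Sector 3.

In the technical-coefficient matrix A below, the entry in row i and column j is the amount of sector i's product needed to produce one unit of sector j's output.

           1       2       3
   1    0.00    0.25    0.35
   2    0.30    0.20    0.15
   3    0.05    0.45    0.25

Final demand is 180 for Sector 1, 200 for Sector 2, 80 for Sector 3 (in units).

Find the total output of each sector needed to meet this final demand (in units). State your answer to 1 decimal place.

x_1 = 460.5, x_2 = 505.3, x_3 = 440.5

I − A =
  [   1.00    -0.25    -0.35]
  [  -0.30     0.80    -0.15]
  [  -0.05    -0.45     0.75]
Cofactors of I−A, C_ij = (−1)^(i+j)·(minor ij) (rows/columns in the sector order above):
  C_11 = (0.80)(0.75) − (-0.15)(-0.45) = 0.5325
  C_12 = −[(-0.30)(0.75) − (-0.15)(-0.05)] = 0.2325
  C_13 = (-0.30)(-0.45) − (0.80)(-0.05) = 0.1750
  C_21 = −[(-0.25)(0.75) − (-0.35)(-0.45)] = 0.3450
  C_22 = (1.00)(0.75) − (-0.35)(-0.05) = 0.7325
  C_23 = −[(1.00)(-0.45) − (-0.25)(-0.05)] = 0.4625
  C_31 = (-0.25)(-0.15) − (-0.35)(0.80) = 0.3175
  C_32 = −[(1.00)(-0.15) − (-0.35)(-0.30)] = 0.2550
  C_33 = (1.00)(0.80) − (-0.25)(-0.30) = 0.7250
det(I−A) = Σ_j (I−A)_1j·C_1j = (1.00)(0.5325) + (-0.25)(0.2325) + (-0.35)(0.1750) = 0.413125
adj(I−A) = Cᵀ =
  [ 0.5325   0.3450   0.3175]
  [ 0.2325   0.7325   0.2550]
  [ 0.1750   0.4625   0.7250]
(I − A)⁻¹ = adj(I−A) / det(I−A) ≈
  [   1.2890     0.8351     0.7685]
  [   0.5628     1.7731     0.6172]
  [   0.4236     1.1195     1.7549]
x = (I − A)⁻¹ d = adj(I−A)·d / det(I−A), with det(I−A) = 0.413125:
  x_1 = (0.5325·180 + 0.3450·200 + 0.3175·80) / 0.413125 = 190.25 / 0.413125 ≈ 460.5
  x_2 = (0.2325·180 + 0.7325·200 + 0.2550·80) / 0.413125 = 208.75 / 0.413125 ≈ 505.3
  x_3 = (0.1750·180 + 0.4625·200 + 0.7250·80) / 0.413125 = 182.00 / 0.413125 ≈ 440.5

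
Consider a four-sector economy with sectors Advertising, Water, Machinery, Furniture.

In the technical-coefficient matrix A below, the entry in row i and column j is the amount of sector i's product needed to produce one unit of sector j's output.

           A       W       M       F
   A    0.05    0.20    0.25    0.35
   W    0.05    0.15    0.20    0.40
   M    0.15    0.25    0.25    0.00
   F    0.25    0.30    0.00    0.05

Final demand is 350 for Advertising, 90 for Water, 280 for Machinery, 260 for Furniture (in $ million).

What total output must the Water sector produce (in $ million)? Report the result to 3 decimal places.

I − A =
  [   0.95    -0.20    -0.25    -0.35]
  [  -0.05     0.85    -0.20    -0.40]
  [  -0.15    -0.25     0.75     0.00]
  [  -0.25    -0.30     0.00     0.95]
Compute the cofactors C_ij = (−1)^(i+j)·(3×3 minor ij) of I−A; the adjugate is their transpose:
adj(I−A) = Cᵀ =
  [ 0.468125   0.280625   0.230875   0.290625]
  [ 0.139125   0.575625   0.199875   0.293625]
  [ 0.140000   0.248000   0.544000   0.156000]
  [ 0.167125   0.255625   0.123875   0.509625]
det(I−A) = Σ_j (I−A)_1j·C_1j = (0.95)(0.468125) + (-0.20)(0.139125) + (-0.25)(0.140000) + (-0.35)(0.167125) = 0.3234
(I − A)⁻¹ = adj(I−A) / det(I−A) ≈
  [   1.4475     0.8677     0.7139     0.8987]
  [   0.4302     1.7799     0.6180     0.9079]
  [   0.4329     0.7669     1.6821     0.4824]
  [   0.5168     0.7904     0.3830     1.5758]
x = (I − A)⁻¹ d = adj(I−A)·d / det(I−A), with det(I−A) = 0.3234:
  x_A = (0.468125·350 + 0.280625·90 + 0.230875·280 + 0.290625·260) / 0.3234 = 329.3075 / 0.3234 ≈ 1018.267
  x_W = (0.139125·350 + 0.575625·90 + 0.199875·280 + 0.293625·260) / 0.3234 = 232.8075 / 0.3234 ≈ 719.875
  x_M = (0.140000·350 + 0.248000·90 + 0.544000·280 + 0.156000·260) / 0.3234 = 264.20 / 0.3234 ≈ 816.945
  x_F = (0.167125·350 + 0.255625·90 + 0.123875·280 + 0.509625·260) / 0.3234 = 248.6875 / 0.3234 ≈ 768.978

x_W = 719.875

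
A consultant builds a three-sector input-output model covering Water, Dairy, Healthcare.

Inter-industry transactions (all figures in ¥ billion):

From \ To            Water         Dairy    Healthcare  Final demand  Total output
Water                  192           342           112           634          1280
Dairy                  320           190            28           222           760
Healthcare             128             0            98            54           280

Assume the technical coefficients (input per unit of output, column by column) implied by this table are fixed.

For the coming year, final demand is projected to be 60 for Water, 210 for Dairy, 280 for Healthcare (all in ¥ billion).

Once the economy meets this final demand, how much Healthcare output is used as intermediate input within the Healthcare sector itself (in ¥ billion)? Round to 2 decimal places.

z_HH = 183.64

Technical coefficients a_ij = z_ij / X_j:
  a_WW = 192/1280 = 0.15, a_DW = 320/1280 = 0.25, a_HW = 128/1280 = 0.10
  a_WD = 342/760 = 0.45, a_DD = 190/760 = 0.25, a_HD = 0/760 = 0.00
  a_WH = 112/280 = 0.40, a_DH = 28/280 = 0.10, a_HH = 98/280 = 0.35
I − A =
  [   0.85    -0.45    -0.40]
  [  -0.25     0.75    -0.10]
  [  -0.10     0.00     0.65]
Cofactors of I−A, C_ij = (−1)^(i+j)·(minor ij) (rows/columns in the sector order above):
  C_11 = (0.75)(0.65) − (-0.10)(0.00) = 0.4875
  C_12 = −[(-0.25)(0.65) − (-0.10)(-0.10)] = 0.1725
  C_13 = (-0.25)(0.00) − (0.75)(-0.10) = 0.0750
  C_21 = −[(-0.45)(0.65) − (-0.40)(0.00)] = 0.2925
  C_22 = (0.85)(0.65) − (-0.40)(-0.10) = 0.5125
  C_23 = −[(0.85)(0.00) − (-0.45)(-0.10)] = 0.0450
  C_31 = (-0.45)(-0.10) − (-0.40)(0.75) = 0.3450
  C_32 = −[(0.85)(-0.10) − (-0.40)(-0.25)] = 0.1850
  C_33 = (0.85)(0.75) − (-0.45)(-0.25) = 0.5250
det(I−A) = Σ_j (I−A)_1j·C_1j = (0.85)(0.4875) + (-0.45)(0.1725) + (-0.40)(0.0750) = 0.30675
adj(I−A) = Cᵀ =
  [ 0.4875   0.2925   0.3450]
  [ 0.1725   0.5125   0.1850]
  [ 0.0750   0.0450   0.5250]
(I − A)⁻¹ = adj(I−A) / det(I−A) ≈
  [   1.5892     0.9535     1.1247]
  [   0.5623     1.6707     0.6031]
  [   0.2445     0.1467     1.7115]
First solve x = (I − A)⁻¹ d = adj(I−A)·d / det(I−A); in particular x_H = (0.0750·60 + 0.0450·210 + 0.5250·280) / 0.30675 = 160.95 / 0.30675 ≈ 524.6944.
Intermediate flow from H to H: z_HH = a_HH · x_H = 0.35 × 160.95 / 0.30675 = 56.3325 / 0.30675 ≈ 183.64.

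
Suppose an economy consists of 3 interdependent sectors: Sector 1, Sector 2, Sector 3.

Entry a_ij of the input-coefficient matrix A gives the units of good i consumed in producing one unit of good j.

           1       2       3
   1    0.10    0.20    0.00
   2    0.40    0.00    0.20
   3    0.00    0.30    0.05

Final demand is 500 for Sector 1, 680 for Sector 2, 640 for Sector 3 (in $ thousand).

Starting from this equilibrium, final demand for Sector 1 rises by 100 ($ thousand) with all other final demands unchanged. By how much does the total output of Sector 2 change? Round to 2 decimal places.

Δx_2 = 52.41

I − A =
  [   0.90    -0.20     0.00]
  [  -0.40     1.00    -0.20]
  [   0.00    -0.30     0.95]
Cofactors of I−A, C_ij = (−1)^(i+j)·(minor ij) (rows/columns in the sector order above):
  C_11 = (1.00)(0.95) − (-0.20)(-0.30) = 0.8900
  C_12 = −[(-0.40)(0.95) − (-0.20)(0.00)] = 0.3800
  C_13 = (-0.40)(-0.30) − (1.00)(0.00) = 0.1200
  C_21 = −[(-0.20)(0.95) − (0.00)(-0.30)] = 0.1900
  C_22 = (0.90)(0.95) − (0.00)(0.00) = 0.8550
  C_23 = −[(0.90)(-0.30) − (-0.20)(0.00)] = 0.2700
  C_31 = (-0.20)(-0.20) − (0.00)(1.00) = 0.0400
  C_32 = −[(0.90)(-0.20) − (0.00)(-0.40)] = 0.1800
  C_33 = (0.90)(1.00) − (-0.20)(-0.40) = 0.8200
det(I−A) = Σ_j (I−A)_1j·C_1j = (0.90)(0.8900) + (-0.20)(0.3800) + (0.00)(0.1200) = 0.7250
adj(I−A) = Cᵀ =
  [ 0.8900   0.1900   0.0400]
  [ 0.3800   0.8550   0.1800]
  [ 0.1200   0.2700   0.8200]
(I − A)⁻¹ = adj(I−A) / det(I−A) ≈
  [   1.2276     0.2621     0.0552]
  [   0.5241     1.1793     0.2483]
  [   0.1655     0.3724     1.1310]
Δx = (I − A)⁻¹ Δd with Δd having +100 in the Sector 1 component and 0 elsewhere.
So Δx_2 = L_21 · (+100), where L_21 = adj(I−A)_21 / det(I−A) = 0.3800 / 0.7250.
Δx_2 = 0.3800 × (+100) / 0.7250 = 38.00 / 0.7250 ≈ 52.41.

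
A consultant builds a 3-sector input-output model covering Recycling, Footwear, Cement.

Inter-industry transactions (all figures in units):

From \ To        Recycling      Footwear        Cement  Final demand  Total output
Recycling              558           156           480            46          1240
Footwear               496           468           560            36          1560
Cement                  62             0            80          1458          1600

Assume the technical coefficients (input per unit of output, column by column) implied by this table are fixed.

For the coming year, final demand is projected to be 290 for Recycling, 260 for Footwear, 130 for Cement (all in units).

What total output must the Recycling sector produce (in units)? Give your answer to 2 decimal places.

x_1 = 790.49

Technical coefficients a_ij = z_ij / X_j:
  a_11 = 558/1240 = 0.45, a_21 = 496/1240 = 0.40, a_31 = 62/1240 = 0.05
  a_12 = 156/1560 = 0.10, a_22 = 468/1560 = 0.30, a_32 = 0/1560 = 0.00
  a_13 = 480/1600 = 0.30, a_23 = 560/1600 = 0.35, a_33 = 80/1600 = 0.05
I − A =
  [   0.55    -0.10    -0.30]
  [  -0.40     0.70    -0.35]
  [  -0.05     0.00     0.95]
Cofactors of I−A, C_ij = (−1)^(i+j)·(minor ij) (rows/columns in the sector order above):
  C_11 = (0.70)(0.95) − (-0.35)(0.00) = 0.6650
  C_12 = −[(-0.40)(0.95) − (-0.35)(-0.05)] = 0.3975
  C_13 = (-0.40)(0.00) − (0.70)(-0.05) = 0.0350
  C_21 = −[(-0.10)(0.95) − (-0.30)(0.00)] = 0.0950
  C_22 = (0.55)(0.95) − (-0.30)(-0.05) = 0.5075
  C_23 = −[(0.55)(0.00) − (-0.10)(-0.05)] = 0.0050
  C_31 = (-0.10)(-0.35) − (-0.30)(0.70) = 0.2450
  C_32 = −[(0.55)(-0.35) − (-0.30)(-0.40)] = 0.3125
  C_33 = (0.55)(0.70) − (-0.10)(-0.40) = 0.3450
det(I−A) = Σ_j (I−A)_1j·C_1j = (0.55)(0.6650) + (-0.10)(0.3975) + (-0.30)(0.0350) = 0.3155
adj(I−A) = Cᵀ =
  [ 0.6650   0.0950   0.2450]
  [ 0.3975   0.5075   0.3125]
  [ 0.0350   0.0050   0.3450]
(I − A)⁻¹ = adj(I−A) / det(I−A) ≈
  [   2.1078     0.3011     0.7765]
  [   1.2599     1.6086     0.9905]
  [   0.1109     0.0158     1.0935]
x = (I − A)⁻¹ d = adj(I−A)·d / det(I−A), with det(I−A) = 0.3155:
  x_1 = (0.6650·290 + 0.0950·260 + 0.2450·130) / 0.3155 = 249.40 / 0.3155 ≈ 790.49
  x_2 = (0.3975·290 + 0.5075·260 + 0.3125·130) / 0.3155 = 287.85 / 0.3155 ≈ 912.36
  x_3 = (0.0350·290 + 0.0050·260 + 0.3450·130) / 0.3155 = 56.30 / 0.3155 ≈ 178.45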